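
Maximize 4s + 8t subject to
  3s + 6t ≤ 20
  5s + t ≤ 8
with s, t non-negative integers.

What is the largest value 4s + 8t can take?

24

The continuous relaxation peaks at (0, 3.33) with value 26.67; rounding to a feasible lattice point costs some objective.
(s,t)=(0,3): 3·0+6·3=18≤20, 5·0+1·3=3≤8, objective 24.
(s,t)=(1,2): 3·1+6·2=15≤20, 5·1+1·2=7≤8, objective 20.
(s,t)=(0,2): 3·0+6·2=12≤20, 5·0+1·2=2≤8, objective 16.
The best lattice point is (0,3), giving 24.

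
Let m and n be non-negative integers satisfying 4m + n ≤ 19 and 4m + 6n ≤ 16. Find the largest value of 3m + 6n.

15

(m,n)=(1,2): 4·1+1·2=6≤19, 4·1+6·2=16≤16, objective 15.
(m,n)=(2,1): 4·2+1·1=9≤19, 4·2+6·1=14≤16, objective 12.
(m,n)=(0,2): 4·0+1·2=2≤19, 4·0+6·2=12≤16, objective 12.
The best lattice point is (1,2), giving 15.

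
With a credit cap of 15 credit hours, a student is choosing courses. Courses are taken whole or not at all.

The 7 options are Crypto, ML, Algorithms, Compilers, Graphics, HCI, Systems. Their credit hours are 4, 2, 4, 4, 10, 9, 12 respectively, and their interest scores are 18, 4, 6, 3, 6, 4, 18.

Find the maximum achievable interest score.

Allowing fractional choices, the relaxed optimum would be about 35.5, but courses are indivisible.
Crypto + Algorithms + Compilers: credit hours 4 + 4 + 4 = 12 ≤ 15, interest score 18 + 6 + 3 = 27.
Crypto + ML + Algorithms + Compilers: credit hours 4 + 2 + 4 + 4 = 14 ≤ 15, interest score 18 + 4 + 6 + 3 = 31.
Crypto + ML + Algorithms: credit hours 4 + 2 + 4 = 10 ≤ 15, interest score 18 + 4 + 6 = 28.
Best is Crypto, ML, Algorithms, and Compilers with total interest score 31.

31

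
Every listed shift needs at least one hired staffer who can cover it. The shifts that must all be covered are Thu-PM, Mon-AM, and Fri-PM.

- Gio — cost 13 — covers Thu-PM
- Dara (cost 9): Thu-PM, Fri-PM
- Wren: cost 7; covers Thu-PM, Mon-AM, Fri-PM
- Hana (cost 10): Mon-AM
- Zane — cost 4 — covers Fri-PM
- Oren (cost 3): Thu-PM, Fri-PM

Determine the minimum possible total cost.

7

The greedy cost-per-new-shift heuristic would pick Oren and Wren for 10, but a cheaper cover exists.
Wren alone covers Thu-PM, Mon-AM, Fri-PM — every shift.
Total cost: 7.
No cover costs less than 7.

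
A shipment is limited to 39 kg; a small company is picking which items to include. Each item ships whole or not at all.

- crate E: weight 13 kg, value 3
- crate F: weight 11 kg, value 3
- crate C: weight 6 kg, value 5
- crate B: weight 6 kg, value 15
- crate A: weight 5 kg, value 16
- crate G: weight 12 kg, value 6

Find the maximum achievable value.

42

Allowing fractional choices, the relaxed optimum would be about 44.7, but items are indivisible.
crate F + crate B + crate A + crate G: weight 11 + 6 + 5 + 12 = 34 ≤ 39, value 3 + 15 + 16 + 6 = 40.
crate C + crate B + crate A + crate G: weight 6 + 6 + 5 + 12 = 29 ≤ 39, value 5 + 15 + 16 + 6 = 42.
crate E + crate B + crate A + crate G: weight 13 + 6 + 5 + 12 = 36 ≤ 39, value 3 + 15 + 16 + 6 = 40.
Best is crate C, crate B, crate A, and crate G with total value 42.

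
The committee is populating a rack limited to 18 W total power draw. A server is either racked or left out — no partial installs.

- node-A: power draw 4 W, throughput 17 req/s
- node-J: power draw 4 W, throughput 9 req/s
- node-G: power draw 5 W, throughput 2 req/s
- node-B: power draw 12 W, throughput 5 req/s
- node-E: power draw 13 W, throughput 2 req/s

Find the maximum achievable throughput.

This is a 0-1 knapsack instance.
node-A + node-J: power draw 4 + 4 = 8 ≤ 18, throughput 17 + 9 = 26.
node-A + node-J + node-G: power draw 4 + 4 + 5 = 13 ≤ 18, throughput 17 + 9 + 2 = 28.
node-A + node-B: power draw 4 + 12 = 16 ≤ 18, throughput 17 + 5 = 22.
Best is node-A, node-J, and node-G with total throughput 28.

28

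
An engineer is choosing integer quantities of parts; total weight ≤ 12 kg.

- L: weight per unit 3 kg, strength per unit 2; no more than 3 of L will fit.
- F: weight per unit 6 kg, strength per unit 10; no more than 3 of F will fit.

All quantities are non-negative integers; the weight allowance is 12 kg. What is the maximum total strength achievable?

20

2×L and 1×F: weight 12 ≤ 12, strength 2·2 + 1·10 = 14.
2×F: weight 12 ≤ 12, strength 2·10 = 20.
Best is 20.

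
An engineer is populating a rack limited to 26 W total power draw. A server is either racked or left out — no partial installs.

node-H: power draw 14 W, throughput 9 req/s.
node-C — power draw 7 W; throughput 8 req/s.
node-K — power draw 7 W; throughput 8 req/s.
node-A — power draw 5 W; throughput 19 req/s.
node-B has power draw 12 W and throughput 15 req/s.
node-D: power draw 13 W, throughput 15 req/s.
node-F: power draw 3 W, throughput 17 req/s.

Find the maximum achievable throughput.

52

Take node-C, node-K, node-A, and node-F: power draw 7 + 7 + 5 + 3 = 22 ≤ 26, throughput 8 + 8 + 19 + 17 = 52.
No other feasible combination does better.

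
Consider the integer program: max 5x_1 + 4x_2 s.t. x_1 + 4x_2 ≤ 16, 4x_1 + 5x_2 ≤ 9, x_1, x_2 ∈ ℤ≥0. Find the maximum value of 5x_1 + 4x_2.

(x_1,x_2)=(2,0) is feasible, giving 10.
(x_1,x_2)=(1,1) is feasible, giving 9.
(x_1,x_2)=(1,0) is feasible, giving 5.
No feasible integer point exceeds 10.

10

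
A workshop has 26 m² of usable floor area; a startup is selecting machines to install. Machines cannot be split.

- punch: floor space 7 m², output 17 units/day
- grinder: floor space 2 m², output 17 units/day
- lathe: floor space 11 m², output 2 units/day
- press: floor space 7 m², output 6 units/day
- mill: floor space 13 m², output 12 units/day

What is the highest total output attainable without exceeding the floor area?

46

Take punch, grinder, and mill: floor space 7 + 2 + 13 = 22 ≤ 26, output 17 + 17 + 12 = 46.
No other feasible combination does better.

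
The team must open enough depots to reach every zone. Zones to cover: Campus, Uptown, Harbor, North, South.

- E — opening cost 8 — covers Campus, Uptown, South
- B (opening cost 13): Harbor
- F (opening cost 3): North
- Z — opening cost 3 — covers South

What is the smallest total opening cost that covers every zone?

24

This is an integer covering problem.
Choose E, B, and F: together they cover Campus, Uptown, Harbor, North, South — every zone.
Total opening cost: 8 + 13 + 3 = 24.
No cover costs less than 24.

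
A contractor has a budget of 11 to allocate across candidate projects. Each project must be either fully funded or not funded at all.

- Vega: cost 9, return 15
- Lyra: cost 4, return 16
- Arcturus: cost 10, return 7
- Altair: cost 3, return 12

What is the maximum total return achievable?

28

Allowing fractional choices, the relaxed optimum would be about 34.7, but projects are indivisible.
Lyra: cost 4 ≤ 11, return 16.
Lyra + Altair: cost 4 + 3 = 7 ≤ 11, return 16 + 12 = 28.
Vega: cost 9 ≤ 11, return 15.
Best is Lyra and Altair with total return 28.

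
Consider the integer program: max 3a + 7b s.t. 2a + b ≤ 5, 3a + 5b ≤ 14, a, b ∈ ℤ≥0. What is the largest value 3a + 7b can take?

17

Relaxing integrality, the LP optimum is 19.60 at (a,b) = (0, 2.8), which is not an integer point.
(a,b)=(1,2): 2·1+1·2=4≤5, 3·1+5·2=13≤14, objective 17.
(a,b)=(0,2): 2·0+1·2=2≤5, 3·0+5·2=10≤14, objective 14.
(a,b)=(2,1): 2·2+1·1=5≤5, 3·2+5·1=11≤14, objective 13.
Maximum is 17 at (a,b)=(1,2).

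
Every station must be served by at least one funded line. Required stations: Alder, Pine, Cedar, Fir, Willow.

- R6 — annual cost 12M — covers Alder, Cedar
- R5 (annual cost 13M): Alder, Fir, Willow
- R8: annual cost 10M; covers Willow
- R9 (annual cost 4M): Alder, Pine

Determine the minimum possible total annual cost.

29

Choose R6, R5, and R9: together they cover Alder, Pine, Cedar, Fir, Willow — every station.
Total annual cost: 12 + 13 + 4 = 29.
No cover costs less than 29.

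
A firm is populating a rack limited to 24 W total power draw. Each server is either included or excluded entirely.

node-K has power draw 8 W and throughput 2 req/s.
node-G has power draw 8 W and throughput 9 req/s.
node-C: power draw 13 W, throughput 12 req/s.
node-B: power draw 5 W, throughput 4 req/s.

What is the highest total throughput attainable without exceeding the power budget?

21

Take node-G and node-C: power draw 8 + 13 = 21 ≤ 24, throughput 9 + 12 = 21.
No other feasible combination does better.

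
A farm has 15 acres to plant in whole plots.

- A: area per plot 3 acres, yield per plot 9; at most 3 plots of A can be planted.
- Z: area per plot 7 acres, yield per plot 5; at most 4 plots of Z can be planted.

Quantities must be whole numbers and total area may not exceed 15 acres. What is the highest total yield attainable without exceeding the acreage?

This is a bounded integer knapsack.
3×A: area 9 ≤ 15, yield 3·9 = 27.
2×A and 1×Z: area 13 ≤ 15, yield 2·9 + 1·5 = 23.
Best is 27.

27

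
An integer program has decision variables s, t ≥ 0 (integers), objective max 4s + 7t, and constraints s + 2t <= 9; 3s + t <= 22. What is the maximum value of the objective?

35

(s,t)=(7,1) is feasible, giving 35.
(s,t)=(6,1) is feasible, giving 31.
(s,t)=(7,0) is feasible, giving 28.
(s,t)=(6,0) is feasible, giving 24.
The best lattice point is (7,1), giving 35.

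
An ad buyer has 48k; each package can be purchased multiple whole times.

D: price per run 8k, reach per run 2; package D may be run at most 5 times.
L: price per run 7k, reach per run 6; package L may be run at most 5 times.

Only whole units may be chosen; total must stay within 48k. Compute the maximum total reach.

32

Take 1×D and 5×L: price 43 ≤ 48, reach 1·2 + 5·6 = 32.
L has the best ratio (6/7) and is taken to its limit of 5; remaining capacity is filled optimally with the others.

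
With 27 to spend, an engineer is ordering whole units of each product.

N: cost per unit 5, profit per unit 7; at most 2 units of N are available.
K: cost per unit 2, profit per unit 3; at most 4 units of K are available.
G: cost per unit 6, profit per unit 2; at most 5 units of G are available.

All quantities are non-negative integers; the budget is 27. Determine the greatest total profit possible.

28

2×N and 4×K: cost 18 ≤ 27, profit 2·7 + 4·3 = 26.
2×N, 4×K, and 1×G: cost 24 ≤ 27, profit 2·7 + 4·3 + 1·2 = 28.
Best is 28.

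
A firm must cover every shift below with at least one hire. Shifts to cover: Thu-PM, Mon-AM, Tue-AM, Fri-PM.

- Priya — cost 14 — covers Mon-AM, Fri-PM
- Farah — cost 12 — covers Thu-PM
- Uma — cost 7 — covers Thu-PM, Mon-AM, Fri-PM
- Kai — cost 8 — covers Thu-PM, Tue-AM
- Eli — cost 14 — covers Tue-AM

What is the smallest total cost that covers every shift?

Choose Uma and Kai: together they cover Thu-PM, Mon-AM, Tue-AM, Fri-PM — every shift.
Total cost: 7 + 8 = 15.
No cover costs less than 15.

15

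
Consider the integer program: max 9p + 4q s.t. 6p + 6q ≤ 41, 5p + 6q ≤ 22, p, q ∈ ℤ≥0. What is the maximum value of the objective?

36

Relaxing integrality, the LP optimum is 39.60 at (p,q) = (4.4, 0), which is not an integer point.
(p,q)=(4,0): 6·4+6·0=24≤41, 5·4+6·0=20≤22, objective 36.
(p,q)=(3,1): 6·3+6·1=24≤41, 5·3+6·1=21≤22, objective 31.
(p,q)=(3,0): 6·3+6·0=18≤41, 5·3+6·0=15≤22, objective 27.
The best lattice point is (4,0), giving 36.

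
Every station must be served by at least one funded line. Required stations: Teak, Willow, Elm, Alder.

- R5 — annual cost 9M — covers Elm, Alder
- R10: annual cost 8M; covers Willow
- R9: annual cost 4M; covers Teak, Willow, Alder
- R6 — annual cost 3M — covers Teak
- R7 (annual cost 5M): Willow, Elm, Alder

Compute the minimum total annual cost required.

This is an integer covering problem.
The greedy cost-per-new-station heuristic would pick R9 and R7 for 9, but a cheaper cover exists.
Choose R6 and R7: together they cover Teak, Willow, Elm, Alder — every station.
Total annual cost: 3 + 5 = 8.
No cover costs less than 8.

8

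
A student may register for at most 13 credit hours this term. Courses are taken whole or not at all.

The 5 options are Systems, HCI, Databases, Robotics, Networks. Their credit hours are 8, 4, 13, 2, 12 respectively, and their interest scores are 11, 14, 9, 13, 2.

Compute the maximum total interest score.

Take HCI and Robotics: credit hours 4 + 2 = 6 ≤ 13, interest score 14 + 13 = 27.
No other feasible combination does better.

27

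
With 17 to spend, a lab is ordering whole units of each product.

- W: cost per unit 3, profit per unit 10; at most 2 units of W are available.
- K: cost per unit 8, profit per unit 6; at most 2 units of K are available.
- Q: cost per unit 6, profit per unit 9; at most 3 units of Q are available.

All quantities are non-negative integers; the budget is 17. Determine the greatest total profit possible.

29

2×W and 1×Q: cost 12 ≤ 17, profit 2·10 + 1·9 = 29.
1×W and 2×Q: cost 15 ≤ 17, profit 1·10 + 2·9 = 28.
Best is 29.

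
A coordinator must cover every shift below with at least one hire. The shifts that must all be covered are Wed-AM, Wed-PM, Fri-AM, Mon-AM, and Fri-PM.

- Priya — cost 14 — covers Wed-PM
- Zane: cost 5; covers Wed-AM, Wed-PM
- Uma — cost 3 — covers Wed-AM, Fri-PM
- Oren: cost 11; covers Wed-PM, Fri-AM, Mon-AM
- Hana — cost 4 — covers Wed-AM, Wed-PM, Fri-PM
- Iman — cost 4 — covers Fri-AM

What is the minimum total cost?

14

The greedy cost-per-new-shift heuristic would pick Hana, Iman, and Oren for 19, but a cheaper cover exists.
Choose Uma and Oren: together they cover Wed-AM, Wed-PM, Fri-AM, Mon-AM, Fri-PM — every shift.
Total cost: 3 + 11 = 14.
No cover costs less than 14.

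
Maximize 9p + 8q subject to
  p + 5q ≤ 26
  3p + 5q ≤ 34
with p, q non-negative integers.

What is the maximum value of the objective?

99

The continuous relaxation peaks at (11.3, 0) with value 102.00; rounding to a feasible lattice point costs some objective.
(p,q)=(11,0): 1·11+5·0=11≤26, 3·11+5·0=33≤34, objective 99.
(p,q)=(10,0): 1·10+5·0=10≤26, 3·10+5·0=30≤34, objective 90.
Maximum is 99 at (p,q)=(11,0).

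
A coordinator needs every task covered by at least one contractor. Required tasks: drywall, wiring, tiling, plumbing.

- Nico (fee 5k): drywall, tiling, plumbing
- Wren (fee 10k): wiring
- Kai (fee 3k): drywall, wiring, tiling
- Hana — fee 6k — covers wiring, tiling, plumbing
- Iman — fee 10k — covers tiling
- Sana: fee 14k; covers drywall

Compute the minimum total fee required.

Choose Nico and Kai: together they cover drywall, wiring, tiling, plumbing — every task.
Total fee: 5 + 3 = 8.
No cover costs less than 8.

8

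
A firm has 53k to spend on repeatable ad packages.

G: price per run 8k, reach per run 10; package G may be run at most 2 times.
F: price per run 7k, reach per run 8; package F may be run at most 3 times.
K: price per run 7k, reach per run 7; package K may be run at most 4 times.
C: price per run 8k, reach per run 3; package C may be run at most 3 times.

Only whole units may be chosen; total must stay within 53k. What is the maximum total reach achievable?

This is a bounded integer knapsack.
Take 2×G, 3×F, and 2×K: price 51 ≤ 53, reach 2·10 + 3·8 + 2·7 = 58.
G has the best ratio (10/8) and is taken to its limit of 2; remaining capacity is filled optimally with the others.

58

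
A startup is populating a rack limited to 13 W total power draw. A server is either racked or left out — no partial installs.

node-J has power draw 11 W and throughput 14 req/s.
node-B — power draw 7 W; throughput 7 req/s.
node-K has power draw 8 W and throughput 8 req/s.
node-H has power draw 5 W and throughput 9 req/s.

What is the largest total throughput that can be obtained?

Treat it as a binary knapsack problem.
Take node-K and node-H: power draw 8 + 5 = 13 ≤ 13, throughput 8 + 9 = 17.
No other feasible combination does better.

17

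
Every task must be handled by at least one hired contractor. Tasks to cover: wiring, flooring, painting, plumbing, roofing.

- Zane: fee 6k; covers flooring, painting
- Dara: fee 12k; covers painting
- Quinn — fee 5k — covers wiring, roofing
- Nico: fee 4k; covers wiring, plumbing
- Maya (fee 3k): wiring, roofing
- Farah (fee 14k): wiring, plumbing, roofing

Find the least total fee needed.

Choose Zane, Nico, and Maya: together they cover wiring, flooring, painting, plumbing, roofing — every task.
Total fee: 6 + 4 + 3 = 13.
No cover costs less than 13.

13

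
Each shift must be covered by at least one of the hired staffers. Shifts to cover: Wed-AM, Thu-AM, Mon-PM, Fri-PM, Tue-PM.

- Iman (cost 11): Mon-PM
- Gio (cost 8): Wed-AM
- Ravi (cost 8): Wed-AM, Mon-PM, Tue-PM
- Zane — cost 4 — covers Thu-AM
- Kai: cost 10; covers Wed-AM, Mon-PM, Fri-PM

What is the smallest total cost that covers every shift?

Choose Ravi, Zane, and Kai: together they cover Wed-AM, Thu-AM, Mon-PM, Fri-PM, Tue-PM — every shift.
Total cost: 8 + 4 + 10 = 22.
No cover costs less than 22.

22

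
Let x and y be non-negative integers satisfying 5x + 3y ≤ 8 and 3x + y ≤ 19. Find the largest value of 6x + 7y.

(x,y)=(0,2) is feasible, giving 14.
(x,y)=(1,1) is feasible, giving 13.
(x,y)=(0,1) is feasible, giving 7.
The best lattice point is (0,2), giving 14.

14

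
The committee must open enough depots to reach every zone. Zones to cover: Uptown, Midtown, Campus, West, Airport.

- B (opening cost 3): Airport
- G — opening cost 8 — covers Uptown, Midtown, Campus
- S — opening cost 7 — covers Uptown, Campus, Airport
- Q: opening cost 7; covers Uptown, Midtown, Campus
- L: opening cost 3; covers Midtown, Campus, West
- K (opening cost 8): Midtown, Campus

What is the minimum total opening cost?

10

The greedy cost-per-new-zone heuristic would pick L, B, and S for 13, but a cheaper cover exists.
Choose S and L: together they cover Uptown, Midtown, Campus, West, Airport — every zone.
Total opening cost: 7 + 3 = 10.
No cover costs less than 10.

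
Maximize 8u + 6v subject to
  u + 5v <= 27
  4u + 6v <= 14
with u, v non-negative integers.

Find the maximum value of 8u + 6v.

24

The continuous relaxation peaks at (3.5, 0) with value 28.00; rounding to a feasible lattice point costs some objective.
(u,v)=(3,0): 1·3+5·0=3≤27, 4·3+6·0=12≤14, objective 24.
(u,v)=(2,1): 1·2+5·1=7≤27, 4·2+6·1=14≤14, objective 22.
(u,v)=(2,0): 1·2+5·0=2≤27, 4·2+6·0=8≤14, objective 16.
Maximum is 24 at (u,v)=(3,0).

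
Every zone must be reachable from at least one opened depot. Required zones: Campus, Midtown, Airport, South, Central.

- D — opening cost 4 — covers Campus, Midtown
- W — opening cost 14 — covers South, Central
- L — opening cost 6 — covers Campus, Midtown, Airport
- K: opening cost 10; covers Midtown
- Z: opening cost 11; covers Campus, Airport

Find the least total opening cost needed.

Choose W and L: together they cover Campus, Midtown, Airport, South, Central — every zone.
Total opening cost: 14 + 6 = 20.

20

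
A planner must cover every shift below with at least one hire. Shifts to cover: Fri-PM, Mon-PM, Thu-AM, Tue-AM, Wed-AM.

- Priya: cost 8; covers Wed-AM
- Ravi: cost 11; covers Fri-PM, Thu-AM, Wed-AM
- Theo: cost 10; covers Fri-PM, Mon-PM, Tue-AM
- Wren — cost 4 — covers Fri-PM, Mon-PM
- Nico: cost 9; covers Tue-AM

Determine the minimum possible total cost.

This is a weighted set-cover instance.
The greedy cost-per-new-shift heuristic would pick Wren, Ravi, and Nico for 24, but a cheaper cover exists.
Choose Ravi and Theo: together they cover Fri-PM, Mon-PM, Thu-AM, Tue-AM, Wed-AM — every shift.
Total cost: 11 + 10 = 21.
No cover costs less than 21.

21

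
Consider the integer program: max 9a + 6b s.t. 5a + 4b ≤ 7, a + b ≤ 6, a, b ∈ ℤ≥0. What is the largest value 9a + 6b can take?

The continuous relaxation peaks at (1.4, 0) with value 12.60; rounding to a feasible lattice point costs some objective.
(a,b)=(1,0): 5·1+4·0=5≤7, 1·1+1·0=1≤6, objective 9.
(a,b)=(0,1): 5·0+4·1=4≤7, 1·0+1·1=1≤6, objective 6.
The best lattice point is (1,0), giving 9.

9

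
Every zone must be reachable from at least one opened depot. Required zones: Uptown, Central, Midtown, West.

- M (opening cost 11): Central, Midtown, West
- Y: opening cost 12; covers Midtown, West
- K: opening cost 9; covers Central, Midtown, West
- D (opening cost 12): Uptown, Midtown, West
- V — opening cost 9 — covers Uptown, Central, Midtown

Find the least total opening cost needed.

18

Choose K and V: together they cover Uptown, Central, Midtown, West — every zone.
Total opening cost: 9 + 9 = 18.
No cover costs less than 18.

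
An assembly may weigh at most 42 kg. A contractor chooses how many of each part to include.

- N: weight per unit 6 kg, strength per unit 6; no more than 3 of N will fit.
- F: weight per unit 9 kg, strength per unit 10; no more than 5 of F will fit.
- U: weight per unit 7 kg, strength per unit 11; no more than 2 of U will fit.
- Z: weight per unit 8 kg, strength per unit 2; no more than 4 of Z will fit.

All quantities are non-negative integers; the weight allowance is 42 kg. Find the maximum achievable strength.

U has the best ratio (11/7); taking only U gives at most 2×11 = 22 (stopped by the supply cap of 2).
Mixing does better — 3×F and 2×U: weight 41 ≤ 42, strength 3·10 + 2·11 = 52.

52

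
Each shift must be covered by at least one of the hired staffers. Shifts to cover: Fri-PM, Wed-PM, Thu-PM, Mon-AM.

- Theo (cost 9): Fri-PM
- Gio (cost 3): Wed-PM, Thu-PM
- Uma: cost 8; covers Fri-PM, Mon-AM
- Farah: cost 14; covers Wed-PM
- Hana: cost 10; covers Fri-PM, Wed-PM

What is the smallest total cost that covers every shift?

11

Choose Gio and Uma: together they cover Fri-PM, Wed-PM, Thu-PM, Mon-AM — every shift.
Total cost: 3 + 8 = 11.
No cover costs less than 11.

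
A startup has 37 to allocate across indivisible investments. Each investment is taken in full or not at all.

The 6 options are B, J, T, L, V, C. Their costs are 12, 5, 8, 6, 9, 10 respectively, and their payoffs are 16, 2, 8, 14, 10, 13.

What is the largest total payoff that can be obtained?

53

B + L + V + C: cost 12 + 6 + 9 + 10 = 37 ≤ 37, payoff 16 + 14 + 10 + 13 = 53.
B + T + L + C: cost 12 + 8 + 6 + 10 = 36 ≤ 37, payoff 16 + 8 + 14 + 13 = 51.
Best is B, L, V, and C with total payoff 53.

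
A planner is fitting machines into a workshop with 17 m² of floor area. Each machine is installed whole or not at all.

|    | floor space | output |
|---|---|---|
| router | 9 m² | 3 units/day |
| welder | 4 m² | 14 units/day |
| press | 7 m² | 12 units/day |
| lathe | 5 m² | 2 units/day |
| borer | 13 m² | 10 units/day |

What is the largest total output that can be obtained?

28

This is an integer program with binary decision variables.
Take welder, press, and lathe: floor space 4 + 7 + 5 = 16 ≤ 17, output 14 + 12 + 2 = 28.
No other feasible combination does better.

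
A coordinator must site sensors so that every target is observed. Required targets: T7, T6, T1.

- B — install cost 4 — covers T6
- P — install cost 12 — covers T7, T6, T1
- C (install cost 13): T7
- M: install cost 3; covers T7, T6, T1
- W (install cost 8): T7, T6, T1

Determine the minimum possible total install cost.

M alone covers T7, T6, T1 — every target.
Total install cost: 3.
No cover costs less than 3.

3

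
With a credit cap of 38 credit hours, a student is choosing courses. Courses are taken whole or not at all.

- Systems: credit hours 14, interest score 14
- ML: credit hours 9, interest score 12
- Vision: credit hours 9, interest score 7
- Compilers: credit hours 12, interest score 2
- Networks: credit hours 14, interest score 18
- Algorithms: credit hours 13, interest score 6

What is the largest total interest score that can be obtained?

Systems + ML + Networks: credit hours 14 + 9 + 14 = 37 ≤ 38, interest score 14 + 12 + 18 = 44.
Systems + Vision + Networks: credit hours 14 + 9 + 14 = 37 ≤ 38, interest score 14 + 7 + 18 = 39.
Best is Systems, ML, and Networks with total interest score 44.

44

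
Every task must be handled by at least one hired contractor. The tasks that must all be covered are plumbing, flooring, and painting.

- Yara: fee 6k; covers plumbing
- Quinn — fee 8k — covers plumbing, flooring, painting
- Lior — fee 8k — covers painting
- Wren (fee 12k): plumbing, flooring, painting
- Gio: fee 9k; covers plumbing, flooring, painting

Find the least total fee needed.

8

This is an integer covering problem.
Quinn alone covers plumbing, flooring, painting — every task.
Total fee: 8.
No cover costs less than 8.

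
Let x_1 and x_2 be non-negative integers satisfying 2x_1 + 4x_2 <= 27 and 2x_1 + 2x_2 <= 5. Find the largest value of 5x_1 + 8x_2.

16

Relaxing integrality, the LP optimum is 20.00 at (x_1,x_2) = (0, 2.5), which is not an integer point.
(x_1,x_2)=(0,2): 2·0+4·2=8≤27, 2·0+2·2=4≤5, objective 16.
(x_1,x_2)=(1,1): 2·1+4·1=6≤27, 2·1+2·1=4≤5, objective 13.
No feasible integer point exceeds 16.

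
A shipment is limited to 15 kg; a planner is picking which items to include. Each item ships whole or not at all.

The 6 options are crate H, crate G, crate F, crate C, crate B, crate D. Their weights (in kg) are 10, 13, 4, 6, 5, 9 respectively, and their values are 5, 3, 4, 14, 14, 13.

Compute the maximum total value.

32

crate C + crate B: weight 6 + 5 = 11 ≤ 15, value 14 + 14 = 28.
crate F + crate C + crate B: weight 4 + 6 + 5 = 15 ≤ 15, value 4 + 14 + 14 = 32.
crate B + crate D: weight 5 + 9 = 14 ≤ 15, value 14 + 13 = 27.
Best is crate F, crate C, and crate B with total value 32.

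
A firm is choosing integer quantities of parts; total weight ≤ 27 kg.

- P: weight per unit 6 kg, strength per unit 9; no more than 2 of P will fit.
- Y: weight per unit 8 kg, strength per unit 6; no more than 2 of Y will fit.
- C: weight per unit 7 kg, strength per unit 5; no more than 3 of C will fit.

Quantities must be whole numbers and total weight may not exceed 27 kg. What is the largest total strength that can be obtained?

29

2×P, 1×Y, and 1×C: weight 27 ≤ 27, strength 2·9 + 1·6 + 1·5 = 29.
2×P and 2×C: weight 26 ≤ 27, strength 2·9 + 2·5 = 28.
Best is 29.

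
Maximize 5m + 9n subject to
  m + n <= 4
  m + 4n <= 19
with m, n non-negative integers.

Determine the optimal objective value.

36

(m,n)=(0,4): 1·0+1·4=4≤4, 1·0+4·4=16≤19, objective 36.
(m,n)=(1,3): 1·1+1·3=4≤4, 1·1+4·3=13≤19, objective 32.
(m,n)=(0,3): 1·0+1·3=3≤4, 1·0+4·3=12≤19, objective 27.
No feasible integer point exceeds 36.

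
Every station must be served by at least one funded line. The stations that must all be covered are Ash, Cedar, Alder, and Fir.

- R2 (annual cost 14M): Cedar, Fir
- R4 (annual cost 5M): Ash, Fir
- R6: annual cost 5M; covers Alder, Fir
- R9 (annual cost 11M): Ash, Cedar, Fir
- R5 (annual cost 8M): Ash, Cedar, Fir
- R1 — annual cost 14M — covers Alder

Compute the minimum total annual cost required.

This is a weighted set-cover instance.
Choose R6 and R5: together they cover Ash, Cedar, Alder, Fir — every station.
Total annual cost: 5 + 8 = 13.

13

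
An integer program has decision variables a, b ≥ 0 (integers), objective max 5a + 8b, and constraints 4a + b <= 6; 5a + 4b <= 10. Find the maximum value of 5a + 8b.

16

The continuous relaxation peaks at (0, 2.5) with value 20.00; rounding to a feasible lattice point costs some objective.
(a,b)=(0,2): 4·0+1·2=2≤6, 5·0+4·2=8≤10, objective 16.
(a,b)=(1,1): 4·1+1·1=5≤6, 5·1+4·1=9≤10, objective 13.
(a,b)=(0,1): 4·0+1·1=1≤6, 5·0+4·1=4≤10, objective 8.
No feasible integer point exceeds 16.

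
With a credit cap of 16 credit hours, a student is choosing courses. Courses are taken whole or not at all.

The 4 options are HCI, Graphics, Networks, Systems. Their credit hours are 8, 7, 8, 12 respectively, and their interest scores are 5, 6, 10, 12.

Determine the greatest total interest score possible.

Allowing fractional choices, the relaxed optimum would be about 18.0, but courses are indivisible.
Graphics + Networks: credit hours 7 + 8 = 15 ≤ 16, interest score 6 + 10 = 16.
Systems: credit hours 12 ≤ 16, interest score 12.
HCI + Networks: credit hours 8 + 8 = 16 ≤ 16, interest score 5 + 10 = 15.
Best is Graphics and Networks with total interest score 16.

16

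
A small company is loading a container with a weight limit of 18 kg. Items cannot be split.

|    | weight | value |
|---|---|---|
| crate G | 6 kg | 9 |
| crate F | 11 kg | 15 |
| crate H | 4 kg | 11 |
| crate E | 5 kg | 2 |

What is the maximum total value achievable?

26

This is a 0-1 knapsack instance.
Take crate F and crate H: weight 11 + 4 = 15 ≤ 18, value 15 + 11 = 26.
No other feasible combination does better.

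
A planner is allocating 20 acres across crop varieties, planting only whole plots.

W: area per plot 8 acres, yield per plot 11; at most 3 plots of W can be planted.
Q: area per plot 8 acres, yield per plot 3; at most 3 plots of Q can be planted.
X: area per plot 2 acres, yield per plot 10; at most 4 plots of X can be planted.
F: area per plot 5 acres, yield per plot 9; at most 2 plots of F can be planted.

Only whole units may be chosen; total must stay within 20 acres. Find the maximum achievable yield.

1×W and 4×X: area 16 ≤ 20, yield 1·11 + 4·10 = 51.
4×X and 2×F: area 18 ≤ 20, yield 4·10 + 2·9 = 58.
Best is 58.

58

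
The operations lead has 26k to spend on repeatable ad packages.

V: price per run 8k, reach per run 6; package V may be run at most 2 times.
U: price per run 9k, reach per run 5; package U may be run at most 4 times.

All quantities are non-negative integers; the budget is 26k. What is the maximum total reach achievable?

17

This is a bounded integer knapsack.
Take 2×V and 1×U: price 25 ≤ 26, reach 2·6 + 1·5 = 17.
V has the best ratio (6/8) and is taken to its limit of 2; remaining capacity is filled optimally with the others.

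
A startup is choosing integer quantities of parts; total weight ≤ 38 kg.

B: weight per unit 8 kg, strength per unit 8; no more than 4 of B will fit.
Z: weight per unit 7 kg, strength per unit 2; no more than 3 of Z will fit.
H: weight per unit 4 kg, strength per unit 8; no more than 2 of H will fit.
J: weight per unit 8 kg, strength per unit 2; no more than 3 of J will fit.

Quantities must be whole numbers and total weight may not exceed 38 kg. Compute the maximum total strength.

Take 3×B and 2×H: weight 32 ≤ 38, strength 3·8 + 2·8 = 40.
H has the best ratio (8/4) and is taken to its limit of 2; remaining capacity is filled optimally with the others.

40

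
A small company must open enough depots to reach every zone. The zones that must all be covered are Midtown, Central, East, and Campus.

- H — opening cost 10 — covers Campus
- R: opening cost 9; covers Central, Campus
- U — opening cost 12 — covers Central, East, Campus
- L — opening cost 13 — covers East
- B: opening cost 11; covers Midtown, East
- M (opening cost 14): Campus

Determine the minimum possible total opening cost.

The greedy cost-per-new-zone heuristic would pick U and B for 23, but a cheaper cover exists.
Choose R and B: together they cover Midtown, Central, East, Campus — every zone.
Total opening cost: 9 + 11 = 20.
No cover costs less than 20.

20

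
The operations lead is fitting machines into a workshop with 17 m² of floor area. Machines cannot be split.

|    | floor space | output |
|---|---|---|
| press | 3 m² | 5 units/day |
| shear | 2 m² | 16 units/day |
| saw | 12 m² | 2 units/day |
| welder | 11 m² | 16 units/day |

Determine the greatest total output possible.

This is an integer program with binary decision variables.
shear + welder: floor space 2 + 11 = 13 ≤ 17, output 16 + 16 = 32.
press + shear + welder: floor space 3 + 2 + 11 = 16 ≤ 17, output 5 + 16 + 16 = 37.
Best is press, shear, and welder with total output 37.

37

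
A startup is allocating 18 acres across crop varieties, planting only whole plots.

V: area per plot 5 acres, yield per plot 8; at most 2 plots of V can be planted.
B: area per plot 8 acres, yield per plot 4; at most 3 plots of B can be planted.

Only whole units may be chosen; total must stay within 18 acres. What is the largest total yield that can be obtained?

This is a bounded integer knapsack.
Take 2×V and 1×B: area 18 ≤ 18, yield 2·8 + 1·4 = 20.
V has the best ratio (8/5) and is taken to its limit of 2; remaining capacity is filled optimally with the others.

20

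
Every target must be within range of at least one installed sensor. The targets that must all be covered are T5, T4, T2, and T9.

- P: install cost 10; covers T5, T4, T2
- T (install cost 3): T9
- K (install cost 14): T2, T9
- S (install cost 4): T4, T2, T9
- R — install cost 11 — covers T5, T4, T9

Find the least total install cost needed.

The greedy cost-per-new-target heuristic would pick S and P for 14, but a cheaper cover exists.
Choose P and T: together they cover T5, T4, T2, T9 — every target.
Total install cost: 10 + 3 = 13.
No cover costs less than 13.

13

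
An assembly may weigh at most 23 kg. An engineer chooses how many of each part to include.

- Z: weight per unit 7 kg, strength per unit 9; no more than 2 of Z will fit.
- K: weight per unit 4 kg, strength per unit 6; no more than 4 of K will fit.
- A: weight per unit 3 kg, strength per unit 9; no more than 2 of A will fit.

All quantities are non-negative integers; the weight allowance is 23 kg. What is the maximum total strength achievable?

This is a bounded integer knapsack.
A has the best ratio (9/3); taking only A gives at most 2×9 = 18 (stopped by the supply cap of 2).
Mixing does better — 4×K and 2×A: weight 22 ≤ 23, strength 4·6 + 2·9 = 42.

42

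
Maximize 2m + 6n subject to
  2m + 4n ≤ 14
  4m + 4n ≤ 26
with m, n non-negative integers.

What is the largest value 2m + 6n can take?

20

Relaxing integrality, the LP optimum is 21.00 at (m,n) = (0, 3.5), which is not an integer point.
(m,n)=(1,3): 2·1+4·3=14≤14, 4·1+4·3=16≤26, objective 20.
(m,n)=(0,3): 2·0+4·3=12≤14, 4·0+4·3=12≤26, objective 18.
(m,n)=(2,2): 2·2+4·2=12≤14, 4·2+4·2=16≤26, objective 16.
(m,n)=(1,2): 2·1+4·2=10≤14, 4·1+4·2=12≤26, objective 14.
The best lattice point is (1,3), giving 20.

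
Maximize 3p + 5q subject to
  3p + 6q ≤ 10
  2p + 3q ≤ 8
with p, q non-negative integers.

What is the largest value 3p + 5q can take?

Relaxing integrality, the LP optimum is 10.00 at (p,q) = (3.33, 0), which is not an integer point.
(p,q)=(3,0): 3·3+6·0=9≤10, 2·3+3·0=6≤8, objective 9.
(p,q)=(2,0): 3·2+6·0=6≤10, 2·2+3·0=4≤8, objective 6.
The best lattice point is (3,0), giving 9.

9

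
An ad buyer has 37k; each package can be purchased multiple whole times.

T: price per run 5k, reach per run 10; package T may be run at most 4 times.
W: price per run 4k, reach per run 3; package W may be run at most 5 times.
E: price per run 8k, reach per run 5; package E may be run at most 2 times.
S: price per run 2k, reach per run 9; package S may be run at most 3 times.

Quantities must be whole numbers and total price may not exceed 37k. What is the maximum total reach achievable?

73

4×T, 2×W, and 3×S: price 34 ≤ 37, reach 4·10 + 2·3 + 3·9 = 73.
4×T, 1×E, and 3×S: price 34 ≤ 37, reach 4·10 + 1·5 + 3·9 = 72.
Best is 73.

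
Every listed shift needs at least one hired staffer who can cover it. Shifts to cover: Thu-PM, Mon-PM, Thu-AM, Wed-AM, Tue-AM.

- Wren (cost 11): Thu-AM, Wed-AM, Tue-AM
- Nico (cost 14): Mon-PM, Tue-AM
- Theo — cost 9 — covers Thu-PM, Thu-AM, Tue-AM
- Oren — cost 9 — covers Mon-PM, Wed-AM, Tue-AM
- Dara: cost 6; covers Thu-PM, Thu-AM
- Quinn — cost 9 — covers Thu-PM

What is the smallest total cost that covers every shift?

This is a weighted set-cover instance.
The greedy cost-per-new-shift heuristic would pick Theo and Oren for 18, but a cheaper cover exists.
Choose Oren and Dara: together they cover Thu-PM, Mon-PM, Thu-AM, Wed-AM, Tue-AM — every shift.
Total cost: 9 + 6 = 15.
No cover costs less than 15.

15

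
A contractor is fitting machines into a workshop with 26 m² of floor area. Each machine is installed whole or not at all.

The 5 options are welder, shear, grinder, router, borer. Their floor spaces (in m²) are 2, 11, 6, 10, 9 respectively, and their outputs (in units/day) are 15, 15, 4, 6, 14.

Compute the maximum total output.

44

welder + shear + borer: floor space 2 + 11 + 9 = 22 ≤ 26, output 15 + 15 + 14 = 44.
welder + shear + router: floor space 2 + 11 + 10 = 23 ≤ 26, output 15 + 15 + 6 = 36.
Best is welder, shear, and borer with total output 44.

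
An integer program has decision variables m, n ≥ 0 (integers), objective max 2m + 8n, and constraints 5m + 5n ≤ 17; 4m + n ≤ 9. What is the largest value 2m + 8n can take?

24

Relaxing integrality, the LP optimum is 27.20 at (m,n) = (0, 3.4), which is not an integer point.
(m,n)=(0,3): 5·0+5·3=15≤17, 4·0+1·3=3≤9, objective 24.
(m,n)=(1,2): 5·1+5·2=15≤17, 4·1+1·2=6≤9, objective 18.
(m,n)=(0,2): 5·0+5·2=10≤17, 4·0+1·2=2≤9, objective 16.
Maximum is 24 at (m,n)=(0,3).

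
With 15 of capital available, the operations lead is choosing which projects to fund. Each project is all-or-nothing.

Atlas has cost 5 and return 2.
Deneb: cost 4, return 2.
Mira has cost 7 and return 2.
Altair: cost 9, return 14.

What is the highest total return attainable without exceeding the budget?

16

This is an integer program with binary decision variables.
Allowing fractional choices, the relaxed optimum would be about 16.8, but projects are indivisible.
Altair: cost 9 ≤ 15, return 14.
Atlas + Altair: cost 5 + 9 = 14 ≤ 15, return 2 + 14 = 16.
Deneb + Altair: cost 4 + 9 = 13 ≤ 15, return 2 + 14 = 16.
The maximum return is 16; one optimal choice is Deneb and Altair.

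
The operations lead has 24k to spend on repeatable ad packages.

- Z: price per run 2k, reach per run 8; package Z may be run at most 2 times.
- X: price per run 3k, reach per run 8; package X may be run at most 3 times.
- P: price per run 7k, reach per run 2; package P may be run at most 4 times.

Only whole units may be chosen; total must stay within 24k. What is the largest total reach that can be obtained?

Z has the best ratio (8/2); taking only Z gives at most 2×8 = 16 (stopped by the supply cap of 2).
Mixing does better — 2×Z, 3×X, and 1×P: price 20 ≤ 24, reach 2·8 + 3·8 + 1·2 = 42.

42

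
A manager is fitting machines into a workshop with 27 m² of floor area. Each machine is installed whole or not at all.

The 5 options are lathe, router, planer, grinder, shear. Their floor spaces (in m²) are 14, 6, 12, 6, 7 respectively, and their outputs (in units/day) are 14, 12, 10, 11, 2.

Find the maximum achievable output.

37

This is a 0-1 knapsack instance.
Take lathe, router, and grinder: floor space 14 + 6 + 6 = 26 ≤ 27, output 14 + 12 + 11 = 37.
No other feasible combination does better.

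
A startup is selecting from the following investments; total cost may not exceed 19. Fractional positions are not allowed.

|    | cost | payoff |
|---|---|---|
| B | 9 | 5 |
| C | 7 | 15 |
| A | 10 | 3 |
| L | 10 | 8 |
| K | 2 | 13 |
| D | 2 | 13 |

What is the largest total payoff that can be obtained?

41

Take C, K, and D: cost 7 + 2 + 2 = 11 ≤ 19, payoff 15 + 13 + 13 = 41.
No other feasible combination does better.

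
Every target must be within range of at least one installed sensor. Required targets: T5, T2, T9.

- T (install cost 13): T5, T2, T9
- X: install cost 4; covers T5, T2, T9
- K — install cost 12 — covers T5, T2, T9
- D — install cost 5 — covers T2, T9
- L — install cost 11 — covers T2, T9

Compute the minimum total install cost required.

4

X alone covers T5, T2, T9 — every target.
Total install cost: 4.
No cover costs less than 4.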